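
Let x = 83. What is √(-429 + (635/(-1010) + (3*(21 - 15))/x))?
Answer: I*√120707135554/16766 ≈ 20.722*I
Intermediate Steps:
√(-429 + (635/(-1010) + (3*(21 - 15))/x)) = √(-429 + (635/(-1010) + (3*(21 - 15))/83)) = √(-429 + (635*(-1/1010) + (3*6)*(1/83))) = √(-429 + (-127/202 + 18*(1/83))) = √(-429 + (-127/202 + 18/83)) = √(-429 - 6905/16766) = √(-7199519/16766) = I*√120707135554/16766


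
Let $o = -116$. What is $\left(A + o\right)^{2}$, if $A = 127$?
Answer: $121$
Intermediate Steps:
$\left(A + o\right)^{2} = \left(127 - 116\right)^{2} = 11^{2} = 121$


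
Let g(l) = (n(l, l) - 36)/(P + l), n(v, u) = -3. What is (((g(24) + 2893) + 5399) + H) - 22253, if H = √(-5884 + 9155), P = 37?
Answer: -851660/61 + √3271 ≈ -13904.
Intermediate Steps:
g(l) = -39/(37 + l) (g(l) = (-3 - 36)/(37 + l) = -39/(37 + l))
H = √3271 ≈ 57.193
(((g(24) + 2893) + 5399) + H) - 22253 = (((-39/(37 + 24) + 2893) + 5399) + √3271) - 22253 = (((-39/61 + 2893) + 5399) + √3271) - 22253 = ((176434/61 + 5399) + √3271) - 22253 = (505773/61 + √3271) - 22253 = -851660/61 + √3271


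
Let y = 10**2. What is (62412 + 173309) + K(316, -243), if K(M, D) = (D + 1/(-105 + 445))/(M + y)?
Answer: 33340295621/141440 ≈ 2.3572e+5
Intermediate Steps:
y = 100
K(M, D) = (1/340 + D)/(100 + M) (K(M, D) = (D + 1/(-105 + 445))/(M + 100) = (D + 1/340)/(100 + M) = (1/340 + D)/(100 + M))
(62412 + 173309) + K(316, -243) = (62412 + 173309) + (1/340 - 243)/(100 + 316) = 235721 - 82619/340/416 = 235721 + (1/416)*(-82619/340) = 235721 - 82619/141440 = 33340295621/141440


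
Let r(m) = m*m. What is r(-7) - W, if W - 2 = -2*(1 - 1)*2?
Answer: 47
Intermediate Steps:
r(m) = m²
W = 2 (W = 2 - 2*(1 - 1)*2 = 2 - 2*0*2 = 2 + 0*2 = 2 + 0 = 2)
r(-7) - W = (-7)² - 1*2 = 49 - 2 = 47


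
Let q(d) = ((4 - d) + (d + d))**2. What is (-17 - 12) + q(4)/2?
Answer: 3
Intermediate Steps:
q(d) = (4 + d)**2 (q(d) = ((4 - d) + 2*d)**2 = (4 + d)**2)
(-17 - 12) + q(4)/2 = (-17 - 12) + (4 + 4)**2/2 = -29 + 8**2*(1/2) = -29 + 64*(1/2) = -29 + 32 = 3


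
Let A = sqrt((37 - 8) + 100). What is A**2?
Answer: 129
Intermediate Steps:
A = sqrt(129) (A = sqrt(29 + 100) = sqrt(129) ≈ 11.358)
A**2 = (sqrt(129))**2 = 129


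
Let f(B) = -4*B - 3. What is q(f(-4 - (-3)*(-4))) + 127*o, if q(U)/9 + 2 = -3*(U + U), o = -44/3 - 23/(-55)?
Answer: -845057/165 ≈ -5121.6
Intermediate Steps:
o = -2351/165 (o = -44*⅓ - 23*(-1/55) = -44/3 + 23/55 = -2351/165 ≈ -14.248)
f(B) = -3 - 4*B
q(U) = -18 - 54*U (q(U) = -18 + 9*(-3*(U + U)) = -18 + 9*(-6*U) = -18 - 54*U)
q(f(-4 - (-3)*(-4))) + 127*o = (-18 - 54*(-3 - 4*(-4 - (-3)*(-4)))) + 127*(-2351/165) = (-18 - 54*(-3 - 4*(-4 - 1*12))) - 298577/165 = (-18 - 54*(-3 - 4*(-4 - 12))) - 298577/165 = (-18 - 54*(-3 - 4*(-16))) - 298577/165 = (-18 - 54*(-3 + 64)) - 298577/165 = (-18 - 54*61) - 298577/165 = (-18 - 3294) - 298577/165 = -3312 - 298577/165 = -845057/165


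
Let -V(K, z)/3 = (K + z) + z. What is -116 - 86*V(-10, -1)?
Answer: -3212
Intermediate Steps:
V(K, z) = -6*z - 3*K (V(K, z) = -3*((K + z) + z) = -3*(K + 2*z) = -6*z - 3*K)
-116 - 86*V(-10, -1) = -116 - 86*(-6*(-1) - 3*(-10)) = -116 - 86*(6 + 30) = -116 - 86*36 = -116 - 3096 = -3212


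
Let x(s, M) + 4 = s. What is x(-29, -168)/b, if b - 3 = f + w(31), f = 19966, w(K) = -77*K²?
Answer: 33/54028 ≈ 0.00061079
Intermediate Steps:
x(s, M) = -4 + s
b = -54028 (b = 3 + (19966 - 77*31²) = 3 + (19966 - 77*961) = 3 + (19966 - 73997) = 3 - 54031 = -54028)
x(-29, -168)/b = (-4 - 29)/(-54028) = -33*(-1/54028) = 33/54028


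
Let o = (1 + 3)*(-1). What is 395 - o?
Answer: 399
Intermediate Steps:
o = -4 (o = 4*(-1) = -4)
395 - o = 395 - 1*(-4) = 395 + 4 = 399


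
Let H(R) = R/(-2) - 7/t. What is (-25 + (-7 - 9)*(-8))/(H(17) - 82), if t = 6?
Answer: -309/275 ≈ -1.1236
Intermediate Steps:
H(R) = -7/6 - R/2 (H(R) = R/(-2) - 7/6 = R*(-½) - 7*⅙ = -R/2 - 7/6 = -7/6 - R/2)
(-25 + (-7 - 9)*(-8))/(H(17) - 82) = (-25 + (-7 - 9)*(-8))/((-7/6 - ½*17) - 82) = (-25 - 16*(-8))/((-7/6 - 17/2) - 82) = (-25 + 128)/(-29/3 - 82) = 103/(-275/3) = 103*(-3/275) = -309/275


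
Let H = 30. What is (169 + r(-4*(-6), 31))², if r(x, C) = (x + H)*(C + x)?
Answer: 9853321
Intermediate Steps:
r(x, C) = (30 + x)*(C + x) (r(x, C) = (x + 30)*(C + x) = (30 + x)*(C + x))
(169 + r(-4*(-6), 31))² = (169 + ((-4*(-6))² + 30*31 + 30*(-4*(-6)) + 31*(-4*(-6))))² = (169 + (24² + 930 + 30*24 + 31*24))² = (169 + (576 + 930 + 720 + 744))² = (169 + 2970)² = 3139² = 9853321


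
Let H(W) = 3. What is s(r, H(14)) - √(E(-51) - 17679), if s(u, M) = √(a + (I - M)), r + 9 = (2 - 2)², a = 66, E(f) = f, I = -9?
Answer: 3*√6 - 3*I*√1970 ≈ 7.3485 - 133.15*I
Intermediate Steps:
r = -9 (r = -9 + (2 - 2)² = -9 + 0² = -9 + 0 = -9)
s(u, M) = √(57 - M) (s(u, M) = √(66 + (-9 - M)) = √(57 - M))
s(r, H(14)) - √(E(-51) - 17679) = √(57 - 1*3) - √(-51 - 17679) = √(57 - 3) - √(-17730) = √54 - 3*I*√1970 = 3*√6 - 3*I*√1970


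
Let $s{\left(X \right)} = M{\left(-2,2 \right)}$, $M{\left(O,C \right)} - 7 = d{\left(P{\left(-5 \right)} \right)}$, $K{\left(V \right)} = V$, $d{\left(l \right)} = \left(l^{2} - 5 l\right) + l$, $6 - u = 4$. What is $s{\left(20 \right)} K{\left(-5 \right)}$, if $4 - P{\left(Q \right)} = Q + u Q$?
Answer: $-1460$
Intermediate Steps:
$u = 2$ ($u = 6 - 4 = 2$)
$P{\left(Q \right)} = 4 - 3 Q$ ($P{\left(Q \right)} = 4 - \left(Q + 2 Q\right) = 4 - 3 Q$)
$d{\left(l \right)} = l^{2} - 4 l$
$M{\left(O,C \right)} = 292$ ($M{\left(O,C \right)} = 7 + \left(4 - -15\right) \left(-4 + \left(4 - -15\right)\right) = 7 + \left(4 + 15\right) \left(-4 + \left(4 + 15\right)\right) = 7 + 19 \left(-4 + 19\right) = 7 + 19 \cdot 15 = 7 + 285 = 292$)
$s{\left(X \right)} = 292$
$s{\left(20 \right)} K{\left(-5 \right)} = 292 \left(-5\right) = -1460$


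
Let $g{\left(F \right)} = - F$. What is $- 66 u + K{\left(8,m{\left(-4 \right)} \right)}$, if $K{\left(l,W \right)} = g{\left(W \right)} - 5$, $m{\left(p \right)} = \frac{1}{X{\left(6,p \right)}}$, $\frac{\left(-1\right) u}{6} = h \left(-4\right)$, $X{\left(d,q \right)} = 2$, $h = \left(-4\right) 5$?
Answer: $\frac{63349}{2} \approx 31675.0$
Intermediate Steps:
$h = -20$
$u = -480$ ($u = - 6 \left(\left(-20\right) \left(-4\right)\right) = \left(-6\right) 80 = -480$)
$m{\left(p \right)} = \frac{1}{2}$
$K{\left(l,W \right)} = -5 - W$ ($K{\left(l,W \right)} = - W - 5 = -5 - W$)
$- 66 u + K{\left(8,m{\left(-4 \right)} \right)} = \left(-66\right) \left(-480\right) - \frac{11}{2} = 31680 - \frac{11}{2} = \frac{63349}{2}$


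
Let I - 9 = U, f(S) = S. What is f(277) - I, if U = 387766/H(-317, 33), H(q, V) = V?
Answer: -378922/33 ≈ -11482.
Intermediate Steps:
U = 387766/33 ≈ 11750.
I = 388063/33 (I = 9 + 387766/33 = 388063/33 ≈ 11759.)
f(277) - I = 277 - 1*388063/33 = 277 - 388063/33 = -378922/33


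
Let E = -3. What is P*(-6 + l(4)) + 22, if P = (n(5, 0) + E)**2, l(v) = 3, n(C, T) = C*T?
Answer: -5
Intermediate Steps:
P = 9 (P = (5*0 - 3)**2 = (0 - 3)**2 = (-3)**2 = 9)
P*(-6 + l(4)) + 22 = 9*(-6 + 3) + 22 = 9*(-3) + 22 = -27 + 22 = -5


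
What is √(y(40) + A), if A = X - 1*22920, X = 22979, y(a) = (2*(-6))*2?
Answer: √35 ≈ 5.9161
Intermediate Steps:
y(a) = -24 (y(a) = -12*2 = -24)
A = 59 (A = 22979 - 1*22920 = 22979 - 22920 = 59)
√(y(40) + A) = √(-24 + 59) = √35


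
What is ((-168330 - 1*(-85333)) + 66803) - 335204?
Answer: -351398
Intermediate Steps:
((-168330 - 1*(-85333)) + 66803) - 335204 = ((-168330 + 85333) + 66803) - 335204 = (-82997 + 66803) - 335204 = -16194 - 335204 = -351398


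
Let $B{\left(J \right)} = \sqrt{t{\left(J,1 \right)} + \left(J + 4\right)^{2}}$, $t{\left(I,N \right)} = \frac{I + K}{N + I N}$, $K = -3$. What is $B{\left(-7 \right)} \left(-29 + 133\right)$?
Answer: $\frac{416 \sqrt{6}}{3} \approx 339.66$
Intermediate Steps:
$t{\left(I,N \right)} = \frac{-3 + I}{N + I N}$ ($t{\left(I,N \right)} = \frac{I - 3}{N + I N} = \frac{-3 + I}{N + I N}$)
$B{\left(J \right)} = \sqrt{\left(4 + J\right)^{2} + \frac{-3 + J}{1 + J}}$ ($B{\left(J \right)} = \sqrt{\frac{-3 + J}{1 \left(1 + J\right)} + \left(J + 4\right)^{2}} = \sqrt{1 \frac{1}{1 + J} \left(-3 + J\right) + \left(4 + J\right)^{2}} = \sqrt{\frac{-3 + J}{1 + J} + \left(4 + J\right)^{2}} = \sqrt{\left(4 + J\right)^{2} + \frac{-3 + J}{1 + J}}$)
$B{\left(-7 \right)} \left(-29 + 133\right) = \sqrt{\frac{-3 - 7 + \left(4 - 7\right)^{2} \left(1 - 7\right)}{1 - 7}} \left(-29 + 133\right) = \sqrt{\frac{-3 - 7 + \left(-3\right)^{2} \left(-6\right)}{-6}} \cdot 104 = \sqrt{- \frac{-3 - 7 + 9 \left(-6\right)}{6}} \cdot 104 = \sqrt{- \frac{-3 - 7 - 54}{6}} \cdot 104 = \sqrt{\left(- \frac{1}{6}\right) \left(-64\right)} 104 = \sqrt{\frac{32}{3}} \cdot 104 = \frac{4 \sqrt{6}}{3} \cdot 104 = \frac{416 \sqrt{6}}{3}$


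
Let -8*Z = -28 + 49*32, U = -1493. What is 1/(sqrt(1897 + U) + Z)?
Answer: -770/146609 - 8*sqrt(101)/146609 ≈ -0.0058005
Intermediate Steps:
Z = -385/2 (Z = -(-28 + 49*32)/8 = -(-28 + 1568)/8 = -1/8*1540 = -385/2 ≈ -192.50)
1/(sqrt(1897 + U) + Z) = 1/(sqrt(1897 - 1493) - 385/2) = 1/(sqrt(404) - 385/2) = 1/(2*sqrt(101) - 385/2) = 1/(-385/2 + 2*sqrt(101))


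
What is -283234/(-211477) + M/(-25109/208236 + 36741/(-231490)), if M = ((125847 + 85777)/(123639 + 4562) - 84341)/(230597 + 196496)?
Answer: 3255238640992549086292154/1590749703613446745112627 ≈ 2.0464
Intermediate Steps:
M = -10812388917/54753749693 (M = (211624/128201 - 84341)/427093 = (211624*(1/128201) - 84341)*(1/427093) = (211624/128201 - 84341)*(1/427093) = -10812388917/128201*1/427093 = -10812388917/54753749693 ≈ -0.19747)
-283234/(-211477) + M/(-25109/208236 + 36741/(-231490)) = -283234/(-211477) - 10812388917/(54753749693*(-25109/208236 + 36741/(-231490))) = -283234*(-1/211477) - 10812388917/(54753749693*(-25109*1/208236 + 36741*(-1/231490))) = 40462/30211 - 10812388917/(54753749693*(-3587/29748 - 36741/231490)) = 40462/30211 - 10812388917/(54753749693*(-961662949/3443182260)) = 40462/30211 - 10812388917/54753749693*(-3443182260/961662949) = 40462/30211 + 37229025707235012420/52654652398578224657 = 3255238640992549086292154/1590749703613446745112627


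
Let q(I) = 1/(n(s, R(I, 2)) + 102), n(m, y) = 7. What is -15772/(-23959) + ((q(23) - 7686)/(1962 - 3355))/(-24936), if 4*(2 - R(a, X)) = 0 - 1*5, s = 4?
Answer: 59695991414197/90713743863288 ≈ 0.65807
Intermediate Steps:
R(a, X) = 13/4 (R(a, X) = 2 - (0 - 1*5)/4 = 2 - (0 - 5)/4 = 2 - 1/4*(-5) = 2 + 5/4 = 13/4)
q(I) = 1/109 (q(I) = 1/(7 + 102) = 1/109)
-15772/(-23959) + ((q(23) - 7686)/(1962 - 3355))/(-24936) = -15772/(-23959) + ((1/109 - 7686)/(1962 - 3355))/(-24936) = -15772*(-1/23959) - 837773/109/(-1393)*(-1/24936) = 15772/23959 - 837773/109*(-1/1393)*(-1/24936) = 15772/23959 + (837773/151837)*(-1/24936) = 15772/23959 - 837773/3786207432 = 59695991414197/90713743863288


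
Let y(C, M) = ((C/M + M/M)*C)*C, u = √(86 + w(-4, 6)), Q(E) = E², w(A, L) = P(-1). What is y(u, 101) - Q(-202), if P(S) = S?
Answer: -40719 + 85*√85/101 ≈ -40711.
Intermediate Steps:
w(A, L) = -1
u = √85 (u = √(86 - 1) = √85 ≈ 9.2195)
y(C, M) = C²*(1 + C/M) (y(C, M) = ((C/M + 1)*C)*C = ((1 + C/M)*C)*C = (C*(1 + C/M))*C = C²*(1 + C/M))
y(u, 101) - Q(-202) = (√85)²*(√85 + 101)/101 - 1*(-202)² = 85*(1/101)*(101 + √85) - 1*40804 = (85 + 85*√85/101) - 40804 = -40719 + 85*√85/101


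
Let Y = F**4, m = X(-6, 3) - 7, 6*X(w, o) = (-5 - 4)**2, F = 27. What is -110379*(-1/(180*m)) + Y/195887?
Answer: 7414532381/76395930 ≈ 97.054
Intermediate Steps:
X(w, o) = 27/2 (X(w, o) = (-5 - 4)**2/6 = (1/6)*(-9)**2 = (1/6)*81 = 27/2)
m = 13/2 (m = 27/2 - 7 = 13/2 ≈ 6.5000)
Y = 531441 (Y = 27**4 = 531441)
-110379*(-1/(180*m)) + Y/195887 = -110379/(-5*13/2*36) + 531441/195887 = -110379/((-65/2*36)) + 531441*(1/195887) = -110379/(-1170) + 531441/195887 = -110379*(-1/1170) + 531441/195887 = 36793/390 + 531441/195887 = 7414532381/76395930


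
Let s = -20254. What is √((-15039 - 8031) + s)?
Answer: 2*I*√10831 ≈ 208.14*I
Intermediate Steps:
√((-15039 - 8031) + s) = √((-15039 - 8031) - 20254) = √(-23070 - 20254) = √(-43324) = 2*I*√10831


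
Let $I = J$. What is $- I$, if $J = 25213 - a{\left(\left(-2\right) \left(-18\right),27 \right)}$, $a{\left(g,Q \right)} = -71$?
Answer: $-25284$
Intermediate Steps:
$J = 25284$ ($J = 25213 - -71 = 25213 + 71 = 25284$)
$I = 25284$
$- I = \left(-1\right) 25284 = -25284$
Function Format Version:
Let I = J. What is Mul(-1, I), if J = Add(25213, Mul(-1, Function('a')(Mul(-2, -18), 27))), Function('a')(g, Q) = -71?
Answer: -25284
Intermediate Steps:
J = 25284 (J = Add(25213, Mul(-1, -71)) = Add(25213, 71) = 25284)
I = 25284
Mul(-1, I) = Mul(-1, 25284) = -25284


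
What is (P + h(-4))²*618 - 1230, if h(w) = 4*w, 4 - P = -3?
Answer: 48828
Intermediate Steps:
P = 7 (P = 4 - 1*(-3) = 4 + 3 = 7)
(P + h(-4))²*618 - 1230 = (7 + 4*(-4))²*618 - 1230 = (7 - 16)²*618 - 1230 = (-9)²*618 - 1230 = 81*618 - 1230 = 50058 - 1230 = 48828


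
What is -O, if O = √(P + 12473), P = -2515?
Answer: -√9958 ≈ -99.790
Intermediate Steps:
O = √9958 (O = √(-2515 + 12473) = √9958 ≈ 99.790)
-O = -√9958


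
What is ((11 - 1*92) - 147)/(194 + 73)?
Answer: -76/89 ≈ -0.85393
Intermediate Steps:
((11 - 1*92) - 147)/(194 + 73) = ((11 - 92) - 147)/267 = (-81 - 147)*(1/267) = -228*1/267 = -76/89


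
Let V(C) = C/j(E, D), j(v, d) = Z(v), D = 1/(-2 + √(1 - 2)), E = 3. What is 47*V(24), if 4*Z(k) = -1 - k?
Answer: -1128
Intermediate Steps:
D = (-2 - I)/5 (D = 1/(-2 + √(-1)) = 1/(-2 + I) = (-2 - I)/5 ≈ -0.4 - 0.2*I)
Z(k) = -¼ - k/4 (Z(k) = (-1 - k)/4 = -¼ - k/4)
j(v, d) = -¼ - v/4
V(C) = -C (V(C) = C/(-¼ - ¼*3) = C/(-¼ - ¾) = C/(-1) = C*(-1) = -C)
47*V(24) = 47*(-1*24) = 47*(-24) = -1128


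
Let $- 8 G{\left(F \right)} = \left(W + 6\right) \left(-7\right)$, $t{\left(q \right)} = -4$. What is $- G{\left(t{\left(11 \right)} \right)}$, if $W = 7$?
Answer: $- \frac{91}{8} \approx -11.375$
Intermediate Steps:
$G{\left(F \right)} = \frac{91}{8}$ ($G{\left(F \right)} = - \frac{\left(7 + 6\right) \left(-7\right)}{8} = - \frac{13 \left(-7\right)}{8} = \left(- \frac{1}{8}\right) \left(-91\right) = \frac{91}{8}$)
$- G{\left(t{\left(11 \right)} \right)} = \left(-1\right) \frac{91}{8} = - \frac{91}{8}$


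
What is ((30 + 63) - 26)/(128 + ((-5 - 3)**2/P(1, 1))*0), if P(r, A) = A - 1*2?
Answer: 67/128 ≈ 0.52344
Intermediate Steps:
P(r, A) = -2 + A (P(r, A) = A - 2 = -2 + A)
((30 + 63) - 26)/(128 + ((-5 - 3)**2/P(1, 1))*0) = ((30 + 63) - 26)/(128 + ((-5 - 3)**2/(-2 + 1))*0) = (93 - 26)/(128 + ((-8)**2/(-1))*0) = 67/(128 + (64*(-1))*0) = 67/(128 - 64*0) = 67/(128 + 0) = 67/128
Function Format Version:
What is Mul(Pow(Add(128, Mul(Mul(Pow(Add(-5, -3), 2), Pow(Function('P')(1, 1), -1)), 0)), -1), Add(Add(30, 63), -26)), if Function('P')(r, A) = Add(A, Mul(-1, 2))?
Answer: Rational(67, 128) ≈ 0.52344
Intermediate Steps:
Function('P')(r, A) = Add(-2, A) (Function('P')(r, A) = Add(A, -2) = Add(-2, A))
Mul(Pow(Add(128, Mul(Mul(Pow(Add(-5, -3), 2), Pow(Function('P')(1, 1), -1)), 0)), -1), Add(Add(30, 63), -26)) = Mul(Pow(Add(128, Mul(Mul(Pow(Add(-5, -3), 2), Pow(Add(-2, 1), -1)), 0)), -1), Add(Add(30, 63), -26)) = Mul(Pow(Add(128, Mul(Mul(Pow(-8, 2), Pow(-1, -1)), 0)), -1), Add(93, -26)) = Mul(Pow(Add(128, Mul(Mul(64, -1), 0)), -1), 67) = Mul(Pow(Add(128, Mul(-64, 0)), -1), 67) = Mul(Pow(Add(128, 0), -1), 67) = Mul(Pow(128, -1), 67) = Mul(Rational(1, 128), 67) = Rational(67, 128)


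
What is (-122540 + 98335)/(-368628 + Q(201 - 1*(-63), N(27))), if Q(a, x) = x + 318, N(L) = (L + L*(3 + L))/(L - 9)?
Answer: 48410/736527 ≈ 0.065727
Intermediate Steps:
N(L) = (L + L*(3 + L))/(-9 + L)
Q(a, x) = 318 + x
(-122540 + 98335)/(-368628 + Q(201 - 1*(-63), N(27))) = (-122540 + 98335)/(-368628 + (318 + 27*(4 + 27)/(-9 + 27))) = -24205/(-368628 + (318 + 27*31/18)) = -24205/(-368628 + (318 + 27*(1/18)*31)) = -24205/(-368628 + (318 + 93/2)) = -24205/(-368628 + 729/2) = -24205/(-736527/2) = -24205*(-2/736527) = 48410/736527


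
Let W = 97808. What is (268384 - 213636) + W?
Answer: 152556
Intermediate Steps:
(268384 - 213636) + W = (268384 - 213636) + 97808 = 54748 + 97808 = 152556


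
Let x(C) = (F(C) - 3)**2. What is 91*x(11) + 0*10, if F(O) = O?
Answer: 5824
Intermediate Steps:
x(C) = (-3 + C)**2 (x(C) = (C - 3)**2 = (-3 + C)**2)
91*x(11) + 0*10 = 91*(-3 + 11)**2 + 0*10 = 91*8**2 + 0 = 91*64 + 0 = 5824 + 0 = 5824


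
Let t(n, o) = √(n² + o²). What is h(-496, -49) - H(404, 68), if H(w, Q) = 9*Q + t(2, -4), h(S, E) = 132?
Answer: -480 - 2*√5 ≈ -484.47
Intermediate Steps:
H(w, Q) = 2*√5 + 9*Q (H(w, Q) = 9*Q + √(2² + (-4)²) = 9*Q + √(4 + 16) = 9*Q + √20 = 9*Q + 2*√5 = 2*√5 + 9*Q)
h(-496, -49) - H(404, 68) = 132 - (2*√5 + 9*68) = 132 - (2*√5 + 612) = 132 - (612 + 2*√5) = 132 + (-612 - 2*√5) = -480 - 2*√5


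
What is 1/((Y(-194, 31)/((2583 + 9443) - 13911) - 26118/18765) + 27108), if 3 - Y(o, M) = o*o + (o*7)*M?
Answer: 786045/21305151901 ≈ 3.6895e-5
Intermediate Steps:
Y(o, M) = 3 - o**2 - 7*M*o (Y(o, M) = 3 - (o*o + (o*7)*M) = 3 - (o**2 + (7*o)*M) = 3 - (o**2 + 7*M*o) = 3 + (-o**2 - 7*M*o) = 3 - o**2 - 7*M*o)
1/((Y(-194, 31)/((2583 + 9443) - 13911) - 26118/18765) + 27108) = 1/(((3 - 1*(-194)**2 - 7*31*(-194))/((2583 + 9443) - 13911) - 26118/18765) + 27108) = 1/(((3 - 1*37636 + 42098)/(12026 - 13911) - 26118*1/18765) + 27108) = 1/(((3 - 37636 + 42098)/(-1885) - 2902/2085) + 27108) = 1/((4465*(-1/1885) - 2902/2085) + 27108) = 1/((-893/377 - 2902/2085) + 27108) = 1/(-2955959/786045 + 27108) = 1/(21305151901/786045) = 786045/21305151901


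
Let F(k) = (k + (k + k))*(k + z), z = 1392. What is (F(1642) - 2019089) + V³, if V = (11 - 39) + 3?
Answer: 12910770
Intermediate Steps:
F(k) = 3*k*(1392 + k) (F(k) = (k + (k + k))*(k + 1392) = (k + 2*k)*(1392 + k) = (3*k)*(1392 + k) = 3*k*(1392 + k))
V = -25 (V = -28 + 3 = -25)
(F(1642) - 2019089) + V³ = (3*1642*(1392 + 1642) - 2019089) + (-25)³ = (3*1642*3034 - 2019089) - 15625 = (14945484 - 2019089) - 15625 = 12926395 - 15625 = 12910770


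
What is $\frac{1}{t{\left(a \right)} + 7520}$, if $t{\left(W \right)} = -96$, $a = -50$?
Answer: $\frac{1}{7424} \approx 0.0001347$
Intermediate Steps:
$\frac{1}{t{\left(a \right)} + 7520} = \frac{1}{-96 + 7520} = \frac{1}{7424}$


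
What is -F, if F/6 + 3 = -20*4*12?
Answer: 5778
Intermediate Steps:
F = -5778 (F = -18 + 6*(-20*4*12) = -18 + 6*(-80*12) = -18 + 6*(-960) = -18 - 5760 = -5778)
-F = -1*(-5778) = 5778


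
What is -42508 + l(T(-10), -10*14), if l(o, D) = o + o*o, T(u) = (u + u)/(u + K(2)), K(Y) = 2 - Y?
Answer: -42502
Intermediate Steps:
T(u) = 2 (T(u) = (u + u)/(u + (2 - 1*2)) = (2*u)/(u + (2 - 2)) = (2*u)/(u + 0) = (2*u)/u = 2)
l(o, D) = o + o**2
-42508 + l(T(-10), -10*14) = -42508 + 2*(1 + 2) = -42508 + 2*3 = -42508 + 6 = -42502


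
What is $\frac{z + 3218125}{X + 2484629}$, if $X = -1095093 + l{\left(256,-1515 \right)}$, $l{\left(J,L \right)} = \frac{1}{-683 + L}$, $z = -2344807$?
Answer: $\frac{639850988}{1018066709} \approx 0.6285$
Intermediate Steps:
$X = - \frac{2407014415}{2198}$ ($X = -1095093 + \frac{1}{-683 - 1515} = -1095093 + \frac{1}{-2198} = -1095093 - \frac{1}{2198} = - \frac{2407014415}{2198} \approx -1.0951 \cdot 10^{6}$)
$\frac{z + 3218125}{X + 2484629} = \frac{-2344807 + 3218125}{- \frac{2407014415}{2198} + 2484629} = \frac{873318}{\frac{3054200127}{2198}} = 873318 \cdot \frac{2198}{3054200127} = \frac{639850988}{1018066709}$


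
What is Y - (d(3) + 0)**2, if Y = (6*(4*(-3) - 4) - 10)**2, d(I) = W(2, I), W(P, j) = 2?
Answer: 11232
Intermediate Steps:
d(I) = 2
Y = 11236 (Y = (6*(-12 - 4) - 10)**2 = (6*(-16) - 10)**2 = (-96 - 10)**2 = (-106)**2 = 11236)
Y - (d(3) + 0)**2 = 11236 - (2 + 0)**2 = 11236 - 1*2**2 = 11236 - 1*4 = 11236 - 4 = 11232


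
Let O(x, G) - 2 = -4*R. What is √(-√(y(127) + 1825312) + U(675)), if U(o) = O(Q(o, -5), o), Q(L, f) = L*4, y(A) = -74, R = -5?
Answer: √(22 - √1825238) ≈ 36.456*I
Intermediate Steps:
Q(L, f) = 4*L
O(x, G) = 22 (O(x, G) = 2 - 4*(-5) = 2 + 20 = 22)
U(o) = 22
√(-√(y(127) + 1825312) + U(675)) = √(-√(-74 + 1825312) + 22) = √(-√1825238 + 22) = √(22 - √1825238)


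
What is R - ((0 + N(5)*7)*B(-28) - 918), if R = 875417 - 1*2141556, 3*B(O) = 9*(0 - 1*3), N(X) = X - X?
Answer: -1265221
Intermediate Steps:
N(X) = 0
B(O) = -9 (B(O) = (9*(0 - 1*3))/3 = (9*(0 - 3))/3 = (9*(-3))/3 = (⅓)*(-27) = -9)
R = -1266139 (R = 875417 - 2141556 = -1266139)
R - ((0 + N(5)*7)*B(-28) - 918) = -1266139 - ((0 + 0*7)*(-9) - 918) = -1266139 - ((0 + 0)*(-9) - 918) = -1266139 - (0*(-9) - 918) = -1266139 - (0 - 918) = -1266139 - 1*(-918) = -1266139 + 918 = -1265221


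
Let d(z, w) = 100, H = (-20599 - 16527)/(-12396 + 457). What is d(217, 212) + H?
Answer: 1231026/11939 ≈ 103.11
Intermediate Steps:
H = 37126/11939 (H = -37126/(-11939) = -37126*(-1/11939) = 37126/11939 ≈ 3.1096)
d(217, 212) + H = 100 + 37126/11939 = 1231026/11939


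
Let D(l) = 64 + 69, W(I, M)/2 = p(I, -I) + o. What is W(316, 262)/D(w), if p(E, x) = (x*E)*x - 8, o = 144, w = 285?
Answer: 63109264/133 ≈ 4.7451e+5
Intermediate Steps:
p(E, x) = -8 + E*x² (p(E, x) = (E*x)*x - 8 = E*x² - 8 = -8 + E*x²)
W(I, M) = 272 + 2*I³ (W(I, M) = 2*((-8 + I*(-I)²) + 144) = 2*((-8 + I*I²) + 144) = 2*((-8 + I³) + 144) = 2*(136 + I³) = 272 + 2*I³)
D(l) = 133
W(316, 262)/D(w) = (272 + 2*316³)/133 = (272 + 2*31554496)*(1/133) = (272 + 63108992)*(1/133) = 63109264*(1/133) = 63109264/133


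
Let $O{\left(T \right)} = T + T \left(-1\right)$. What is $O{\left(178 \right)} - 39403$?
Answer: $-39403$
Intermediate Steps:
$O{\left(T \right)} = 0$ ($O{\left(T \right)} = T - T = 0$)
$O{\left(178 \right)} - 39403 = 0 - 39403 = -39403$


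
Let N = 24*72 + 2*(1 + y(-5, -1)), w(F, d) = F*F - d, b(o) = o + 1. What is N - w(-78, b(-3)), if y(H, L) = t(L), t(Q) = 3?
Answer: -4350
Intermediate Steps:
b(o) = 1 + o
y(H, L) = 3
w(F, d) = F² - d
N = 1736 (N = 24*72 + 2*(1 + 3) = 1728 + 2*4 = 1728 + 8 = 1736)
N - w(-78, b(-3)) = 1736 - ((-78)² - (1 - 3)) = 1736 - (6084 - 1*(-2)) = 1736 - (6084 + 2) = 1736 - 1*6086 = 1736 - 6086 = -4350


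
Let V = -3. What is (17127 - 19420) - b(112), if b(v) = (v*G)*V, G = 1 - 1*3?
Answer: -2965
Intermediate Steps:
G = -2 (G = 1 - 3 = -2)
b(v) = 6*v (b(v) = (v*(-2))*(-3) = -2*v*(-3) = 6*v)
(17127 - 19420) - b(112) = (17127 - 19420) - 6*112 = -2293 - 1*672 = -2293 - 672 = -2965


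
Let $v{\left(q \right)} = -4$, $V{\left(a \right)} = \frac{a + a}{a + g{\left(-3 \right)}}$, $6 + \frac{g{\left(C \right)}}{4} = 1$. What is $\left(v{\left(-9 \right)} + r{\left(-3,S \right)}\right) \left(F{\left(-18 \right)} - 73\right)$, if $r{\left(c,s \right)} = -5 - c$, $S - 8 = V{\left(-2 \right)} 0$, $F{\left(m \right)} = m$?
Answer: $546$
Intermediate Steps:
$g{\left(C \right)} = -20$ ($g{\left(C \right)} = -24 + 4 \cdot 1 = -24 + 4 = -20$)
$V{\left(a \right)} = \frac{2 a}{-20 + a}$ ($V{\left(a \right)} = \frac{a + a}{a - 20} = \frac{2 a}{-20 + a}$)
$S = 8$ ($S = 8 + 2 \left(-2\right) \frac{1}{-20 - 2} \cdot 0 = 8 + 2 \left(-2\right) \frac{1}{-22} \cdot 0 = 8 + 2 \left(-2\right) \left(- \frac{1}{22}\right) 0 = 8 + \frac{2}{11} \cdot 0 = 8 + 0 = 8$)
$\left(v{\left(-9 \right)} + r{\left(-3,S \right)}\right) \left(F{\left(-18 \right)} - 73\right) = \left(-4 - 2\right) \left(-18 - 73\right) = \left(-4 + \left(-5 + 3\right)\right) \left(-91\right) = \left(-4 - 2\right) \left(-91\right) = \left(-6\right) \left(-91\right) = 546$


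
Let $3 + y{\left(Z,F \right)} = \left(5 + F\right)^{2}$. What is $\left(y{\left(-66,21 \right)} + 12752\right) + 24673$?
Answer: $38098$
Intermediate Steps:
$y{\left(Z,F \right)} = -3 + \left(5 + F\right)^{2}$
$\left(y{\left(-66,21 \right)} + 12752\right) + 24673 = \left(\left(-3 + \left(5 + 21\right)^{2}\right) + 12752\right) + 24673 = \left(\left(-3 + 26^{2}\right) + 12752\right) + 24673 = \left(\left(-3 + 676\right) + 12752\right) + 24673 = \left(673 + 12752\right) + 24673 = 13425 + 24673 = 38098$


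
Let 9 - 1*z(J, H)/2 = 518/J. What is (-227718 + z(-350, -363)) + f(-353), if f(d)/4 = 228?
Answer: -5669626/25 ≈ -2.2679e+5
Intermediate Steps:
z(J, H) = 18 - 1036/J
f(d) = 912 (f(d) = 4*228 = 912)
(-227718 + z(-350, -363)) + f(-353) = (-227718 + (18 - 1036/(-350))) + 912 = (-227718 + (18 - 1036*(-1/350))) + 912 = (-227718 + (18 + 74/25)) + 912 = (-227718 + 524/25) + 912 = -5692426/25 + 912 = -5669626/25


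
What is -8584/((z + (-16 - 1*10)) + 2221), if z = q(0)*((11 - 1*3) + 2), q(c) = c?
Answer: -8584/2195 ≈ -3.9107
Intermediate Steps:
z = 0 (z = 0*((11 - 1*3) + 2) = 0*((11 - 3) + 2) = 0*(8 + 2) = 0*10 = 0)
-8584/((z + (-16 - 1*10)) + 2221) = -8584/((0 + (-16 - 1*10)) + 2221) = -8584/((0 + (-16 - 10)) + 2221) = -8584/((0 - 26) + 2221) = -8584/(-26 + 2221) = -8584/2195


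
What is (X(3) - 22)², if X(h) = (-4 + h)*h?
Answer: 625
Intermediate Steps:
X(h) = h*(-4 + h)
(X(3) - 22)² = (3*(-4 + 3) - 22)² = (3*(-1) - 22)² = (-3 - 22)² = (-25)² = 625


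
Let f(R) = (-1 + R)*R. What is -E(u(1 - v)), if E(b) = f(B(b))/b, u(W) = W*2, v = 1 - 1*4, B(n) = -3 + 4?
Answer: 0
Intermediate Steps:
B(n) = 1
v = -3 (v = 1 - 4 = -3)
f(R) = R*(-1 + R)
u(W) = 2*W
E(b) = 0 (E(b) = (1*(-1 + 1))/b = (1*0)/b = 0/b = 0)
-E(u(1 - v)) = -1*0 = 0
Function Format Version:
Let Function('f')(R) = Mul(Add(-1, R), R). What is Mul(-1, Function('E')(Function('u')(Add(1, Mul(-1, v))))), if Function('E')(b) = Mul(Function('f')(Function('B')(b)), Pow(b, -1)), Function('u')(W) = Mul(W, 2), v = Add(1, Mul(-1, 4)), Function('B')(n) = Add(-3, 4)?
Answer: 0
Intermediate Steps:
Function('B')(n) = 1
v = -3 (v = Add(1, -4) = -3)
Function('f')(R) = Mul(R, Add(-1, R))
Function('u')(W) = Mul(2, W)
Function('E')(b) = 0 (Function('E')(b) = Mul(Mul(1, Add(-1, 1)), Pow(b, -1)) = Mul(Mul(1, 0), Pow(b, -1)) = Mul(0, Pow(b, -1)) = 0)
Mul(-1, Function('E')(Function('u')(Add(1, Mul(-1, v))))) = Mul(-1, 0) = 0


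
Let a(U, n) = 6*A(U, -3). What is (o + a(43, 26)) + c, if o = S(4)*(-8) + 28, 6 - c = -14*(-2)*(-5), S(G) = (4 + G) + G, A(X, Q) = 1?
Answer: 84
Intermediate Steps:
S(G) = 4 + 2*G
a(U, n) = 6 (a(U, n) = 6*1 = 6)
c = 146 (c = 6 - (-14*(-2))*(-5) = 6 - 28*(-5) = 6 - 1*(-140) = 6 + 140 = 146)
o = -68 (o = (4 + 2*4)*(-8) + 28 = (4 + 8)*(-8) + 28 = 12*(-8) + 28 = -96 + 28 = -68)
(o + a(43, 26)) + c = (-68 + 6) + 146 = -62 + 146 = 84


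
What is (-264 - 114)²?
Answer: 142884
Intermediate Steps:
(-264 - 114)² = (-378)² = 142884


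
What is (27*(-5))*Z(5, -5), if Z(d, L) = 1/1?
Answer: -135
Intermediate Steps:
Z(d, L) = 1
(27*(-5))*Z(5, -5) = (27*(-5))*1 = -135*1 = -135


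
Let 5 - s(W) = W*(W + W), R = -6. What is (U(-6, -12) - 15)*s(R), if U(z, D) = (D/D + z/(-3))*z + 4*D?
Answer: 5427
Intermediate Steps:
s(W) = 5 - 2*W**2 (s(W) = 5 - W*(W + W) = 5 - W*2*W = 5 - 2*W**2)
U(z, D) = 4*D + z*(1 - z/3) (U(z, D) = (1 + z*(-1/3))*z + 4*D = (1 - z/3)*z + 4*D = z*(1 - z/3) + 4*D = 4*D + z*(1 - z/3))
(U(-6, -12) - 15)*s(R) = ((-6 + 4*(-12) - 1/3*(-6)**2) - 15)*(5 - 2*(-6)**2) = ((-6 - 48 - 1/3*36) - 15)*(5 - 2*36) = ((-6 - 48 - 12) - 15)*(5 - 72) = (-66 - 15)*(-67) = -81*(-67) = 5427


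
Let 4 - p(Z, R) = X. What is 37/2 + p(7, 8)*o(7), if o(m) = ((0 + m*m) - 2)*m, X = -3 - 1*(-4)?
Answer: 2011/2 ≈ 1005.5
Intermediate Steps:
X = 1 (X = -3 + 4 = 1)
p(Z, R) = 3 (p(Z, R) = 4 - 1*1 = 4 - 1 = 3)
o(m) = m*(-2 + m²) (o(m) = ((0 + m²) - 2)*m = (m² - 2)*m = (-2 + m²)*m = m*(-2 + m²))
37/2 + p(7, 8)*o(7) = 37/2 + 3*(7*(-2 + 7²)) = 37*(½) + 3*(7*(-2 + 49)) = 37/2 + 3*(7*47) = 37/2 + 3*329 = 37/2 + 987 = 2011/2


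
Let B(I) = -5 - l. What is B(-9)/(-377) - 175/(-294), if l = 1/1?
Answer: 9677/15834 ≈ 0.61115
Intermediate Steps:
l = 1
B(I) = -6 (B(I) = -5 - 1*1 = -5 - 1 = -6)
B(-9)/(-377) - 175/(-294) = -6/(-377) - 175/(-294) = -6*(-1/377) - 175*(-1/294) = 6/377 + 25/42 = 9677/15834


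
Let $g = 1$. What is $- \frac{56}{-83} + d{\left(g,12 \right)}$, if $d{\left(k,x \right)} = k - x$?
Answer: $- \frac{857}{83} \approx -10.325$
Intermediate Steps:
$- \frac{56}{-83} + d{\left(g,12 \right)} = - \frac{56}{-83} + \left(1 - 12\right) = \left(-56\right) \left(- \frac{1}{83}\right) + \left(1 - 12\right) = \frac{56}{83} - 11 = - \frac{857}{83}$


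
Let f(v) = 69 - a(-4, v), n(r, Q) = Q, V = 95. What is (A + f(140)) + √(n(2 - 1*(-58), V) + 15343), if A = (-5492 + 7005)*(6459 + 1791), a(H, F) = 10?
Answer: 12482309 + √15438 ≈ 1.2482e+7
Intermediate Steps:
A = 12482250 (A = 1513*8250 = 12482250)
f(v) = 59 (f(v) = 69 - 1*10 = 69 - 10 = 59)
(A + f(140)) + √(n(2 - 1*(-58), V) + 15343) = (12482250 + 59) + √(95 + 15343) = 12482309 + √15438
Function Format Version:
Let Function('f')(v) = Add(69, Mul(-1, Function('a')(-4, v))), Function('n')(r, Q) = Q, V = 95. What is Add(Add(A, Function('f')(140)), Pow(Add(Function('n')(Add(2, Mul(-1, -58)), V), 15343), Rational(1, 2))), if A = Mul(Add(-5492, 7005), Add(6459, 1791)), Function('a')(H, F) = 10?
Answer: Add(12482309, Pow(15438, Rational(1, 2))) ≈ 1.2482e+7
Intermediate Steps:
A = 12482250 (A = Mul(1513, 8250) = 12482250)
Function('f')(v) = 59 (Function('f')(v) = Add(69, Mul(-1, 10)) = Add(69, -10) = 59)
Add(Add(A, Function('f')(140)), Pow(Add(Function('n')(Add(2, Mul(-1, -58)), V), 15343), Rational(1, 2))) = Add(Add(12482250, 59), Pow(Add(95, 15343), Rational(1, 2))) = Add(12482309, Pow(15438, Rational(1, 2)))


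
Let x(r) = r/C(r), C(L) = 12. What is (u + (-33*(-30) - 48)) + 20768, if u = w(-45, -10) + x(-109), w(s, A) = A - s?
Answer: 260831/12 ≈ 21736.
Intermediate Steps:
x(r) = r/12
u = 311/12 (u = (-10 - 1*(-45)) + (1/12)*(-109) = (-10 + 45) - 109/12 = 35 - 109/12 = 311/12 ≈ 25.917)
(u + (-33*(-30) - 48)) + 20768 = (311/12 + (-33*(-30) - 48)) + 20768 = (311/12 + (990 - 48)) + 20768 = (311/12 + 942) + 20768 = 11615/12 + 20768 = 260831/12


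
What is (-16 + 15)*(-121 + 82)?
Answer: 39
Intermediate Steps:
(-16 + 15)*(-121 + 82) = -1*(-39) = 39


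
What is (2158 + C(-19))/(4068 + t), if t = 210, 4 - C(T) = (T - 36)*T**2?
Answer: 7339/1426 ≈ 5.1466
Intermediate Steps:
C(T) = 4 - T**2*(-36 + T) (C(T) = 4 - (T - 36)*T**2 = 4 - (-36 + T)*T**2 = 4 - T**2*(-36 + T))
(2158 + C(-19))/(4068 + t) = (2158 + (4 - 1*(-19)**3 + 36*(-19)**2))/(4068 + 210) = (2158 + (4 - 1*(-6859) + 36*361))/4278 = (2158 + (4 + 6859 + 12996))*(1/4278) = (2158 + 19859)*(1/4278) = 22017*(1/4278) = 7339/1426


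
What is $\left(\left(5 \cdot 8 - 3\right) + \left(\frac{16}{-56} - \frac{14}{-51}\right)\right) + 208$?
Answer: $\frac{87461}{357} \approx 244.99$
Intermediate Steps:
$\left(\left(5 \cdot 8 - 3\right) + \left(\frac{16}{-56} - \frac{14}{-51}\right)\right) + 208 = \left(\left(40 - 3\right) + \left(16 \left(- \frac{1}{56}\right) - - \frac{14}{51}\right)\right) + 208 = \left(37 + \left(- \frac{2}{7} + \frac{14}{51}\right)\right) + 208 = \left(37 - \frac{4}{357}\right) + 208 = \frac{13205}{357} + 208 = \frac{87461}{357}$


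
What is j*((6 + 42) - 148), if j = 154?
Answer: -15400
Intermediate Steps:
j*((6 + 42) - 148) = 154*((6 + 42) - 148) = 154*(48 - 148) = 154*(-100) = -15400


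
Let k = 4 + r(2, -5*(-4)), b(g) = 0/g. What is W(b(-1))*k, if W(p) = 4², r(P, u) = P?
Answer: 96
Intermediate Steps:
b(g) = 0
k = 6 (k = 4 + 2 = 6)
W(p) = 16
W(b(-1))*k = 16*6 = 96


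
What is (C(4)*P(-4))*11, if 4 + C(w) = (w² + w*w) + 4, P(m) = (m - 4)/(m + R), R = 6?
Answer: -1408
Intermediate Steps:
P(m) = (-4 + m)/(6 + m) (P(m) = (m - 4)/(m + 6) = (-4 + m)/(6 + m))
C(w) = 2*w² (C(w) = -4 + ((w² + w*w) + 4) = -4 + ((w² + w²) + 4) = -4 + (2*w² + 4) = -4 + (4 + 2*w²) = 2*w²)
(C(4)*P(-4))*11 = ((2*4²)*((-4 - 4)/(6 - 4)))*11 = ((2*16)*(-8/2))*11 = (32*((½)*(-8)))*11 = (32*(-4))*11 = -128*11 = -1408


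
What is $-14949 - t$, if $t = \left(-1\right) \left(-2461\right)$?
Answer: $-17410$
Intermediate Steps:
$t = 2461$
$-14949 - t = -14949 - 2461 = -17410$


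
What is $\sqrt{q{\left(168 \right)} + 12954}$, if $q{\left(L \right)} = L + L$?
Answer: $\sqrt{13290} \approx 115.28$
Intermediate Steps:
$q{\left(L \right)} = 2 L$
$\sqrt{q{\left(168 \right)} + 12954} = \sqrt{2 \cdot 168 + 12954} = \sqrt{336 + 12954} = \sqrt{13290}$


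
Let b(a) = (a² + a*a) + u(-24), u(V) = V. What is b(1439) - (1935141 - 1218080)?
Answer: 3424357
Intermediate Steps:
b(a) = -24 + 2*a² (b(a) = (a² + a*a) - 24 = (a² + a²) - 24 = 2*a² - 24 = -24 + 2*a²)
b(1439) - (1935141 - 1218080) = (-24 + 2*1439²) - (1935141 - 1218080) = (-24 + 2*2070721) - 1*717061 = (-24 + 4141442) - 717061 = 4141418 - 717061 = 3424357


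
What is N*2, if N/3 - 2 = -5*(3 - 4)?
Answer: 42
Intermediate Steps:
N = 21 (N = 6 + 3*(-5*(3 - 4)) = 6 + 3*(-5*(-1)) = 6 + 3*5 = 6 + 15 = 21)
N*2 = 21*2 = 42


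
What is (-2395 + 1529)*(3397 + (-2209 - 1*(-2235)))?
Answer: -2964318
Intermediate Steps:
(-2395 + 1529)*(3397 + (-2209 - 1*(-2235))) = -866*(3397 + (-2209 + 2235)) = -866*(3397 + 26) = -866*3423 = -2964318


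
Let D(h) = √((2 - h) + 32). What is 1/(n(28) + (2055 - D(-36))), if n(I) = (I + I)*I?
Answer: 3623/13126059 + √70/13126059 ≈ 0.00027665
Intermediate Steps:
n(I) = 2*I² (n(I) = (2*I)*I = 2*I²)
D(h) = √(34 - h)
1/(n(28) + (2055 - D(-36))) = 1/(2*28² + (2055 - √(34 - 1*(-36)))) = 1/(2*784 + (2055 - √(34 + 36))) = 1/(1568 + (2055 - √70)) = 1/(3623 - √70)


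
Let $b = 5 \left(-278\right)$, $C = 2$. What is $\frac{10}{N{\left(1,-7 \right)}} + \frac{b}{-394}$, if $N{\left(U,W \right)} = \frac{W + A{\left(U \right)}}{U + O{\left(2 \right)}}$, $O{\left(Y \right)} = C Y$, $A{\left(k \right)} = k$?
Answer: $- \frac{2840}{591} \approx -4.8054$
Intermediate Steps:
$b = -1390$
$O{\left(Y \right)} = 2 Y$
$N{\left(U,W \right)} = \frac{U + W}{4 + U}$ ($N{\left(U,W \right)} = \frac{W + U}{U + 2 \cdot 2} = \frac{U + W}{U + 4} = \frac{U + W}{4 + U}$)
$\frac{10}{N{\left(1,-7 \right)}} + \frac{b}{-394} = \frac{10}{\frac{1}{4 + 1} \left(1 - 7\right)} - \frac{1390}{-394} = \frac{10}{\frac{1}{5} \left(-6\right)} - - \frac{695}{197} = \frac{10}{\frac{1}{5} \left(-6\right)} + \frac{695}{197} = \frac{10}{- \frac{6}{5}} + \frac{695}{197} = 10 \left(- \frac{5}{6}\right) + \frac{695}{197} = - \frac{25}{3} + \frac{695}{197} = - \frac{2840}{591}$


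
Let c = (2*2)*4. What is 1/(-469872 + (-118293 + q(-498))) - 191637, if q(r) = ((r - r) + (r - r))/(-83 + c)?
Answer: -112714176106/588165 ≈ -1.9164e+5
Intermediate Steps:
c = 16 (c = 4*4 = 16)
q(r) = 0 (q(r) = ((r - r) + (r - r))/(-83 + 16) = (0 + 0)/(-67) = 0*(-1/67) = 0)
1/(-469872 + (-118293 + q(-498))) - 191637 = 1/(-469872 + (-118293 + 0)) - 191637 = 1/(-469872 - 118293) - 191637 = 1/(-588165) - 191637 = -1/588165 - 191637 = -112714176106/588165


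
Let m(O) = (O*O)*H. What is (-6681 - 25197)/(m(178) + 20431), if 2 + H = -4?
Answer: 4554/24239 ≈ 0.18788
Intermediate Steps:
H = -6 (H = -2 - 4 = -6)
m(O) = -6*O² (m(O) = (O*O)*(-6) = O²*(-6) = -6*O²)
(-6681 - 25197)/(m(178) + 20431) = (-6681 - 25197)/(-6*178² + 20431) = -31878/(-6*31684 + 20431) = -31878/(-190104 + 20431) = -31878/(-169673) = -31878*(-1/169673) = 4554/24239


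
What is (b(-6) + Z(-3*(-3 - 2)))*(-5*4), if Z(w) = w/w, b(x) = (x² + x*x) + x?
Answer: -1340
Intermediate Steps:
b(x) = x + 2*x² (b(x) = (x² + x²) + x = 2*x² + x = x + 2*x²)
Z(w) = 1
(b(-6) + Z(-3*(-3 - 2)))*(-5*4) = (-6*(1 + 2*(-6)) + 1)*(-5*4) = (-6*(1 - 12) + 1)*(-20) = (-6*(-11) + 1)*(-20) = (66 + 1)*(-20) = 67*(-20) = -1340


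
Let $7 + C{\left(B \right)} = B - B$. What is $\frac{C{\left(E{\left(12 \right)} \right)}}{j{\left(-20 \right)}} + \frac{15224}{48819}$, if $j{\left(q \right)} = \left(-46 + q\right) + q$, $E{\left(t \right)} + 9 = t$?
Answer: $\frac{1650997}{4198434} \approx 0.39324$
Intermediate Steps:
$E{\left(t \right)} = -9 + t$
$C{\left(B \right)} = -7$ ($C{\left(B \right)} = -7 + \left(B - B\right) = -7 + 0 = -7$)
$j{\left(q \right)} = -46 + 2 q$
$\frac{C{\left(E{\left(12 \right)} \right)}}{j{\left(-20 \right)}} + \frac{15224}{48819} = - \frac{7}{-46 + 2 \left(-20\right)} + \frac{15224}{48819} = - \frac{7}{-46 - 40} + 15224 \cdot \frac{1}{48819} = - \frac{7}{-86} + \frac{15224}{48819} = \left(-7\right) \left(- \frac{1}{86}\right) + \frac{15224}{48819} = \frac{7}{86} + \frac{15224}{48819} = \frac{1650997}{4198434}$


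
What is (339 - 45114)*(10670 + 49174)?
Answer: -2679515100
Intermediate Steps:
(339 - 45114)*(10670 + 49174) = -44775*59844 = -2679515100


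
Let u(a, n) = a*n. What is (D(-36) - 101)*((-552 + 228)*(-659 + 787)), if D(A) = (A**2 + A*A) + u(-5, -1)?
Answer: -103514112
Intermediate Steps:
D(A) = 5 + 2*A**2 (D(A) = (A**2 + A*A) - 5*(-1) = (A**2 + A**2) + 5 = 2*A**2 + 5 = 5 + 2*A**2)
(D(-36) - 101)*((-552 + 228)*(-659 + 787)) = ((5 + 2*(-36)**2) - 101)*((-552 + 228)*(-659 + 787)) = ((5 + 2*1296) - 101)*(-324*128) = ((5 + 2592) - 101)*(-41472) = (2597 - 101)*(-41472) = 2496*(-41472) = -103514112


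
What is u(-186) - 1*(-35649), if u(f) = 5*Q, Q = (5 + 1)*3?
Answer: 35739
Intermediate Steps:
Q = 18 (Q = 6*3 = 18)
u(f) = 90 (u(f) = 5*18 = 90)
u(-186) - 1*(-35649) = 90 - 1*(-35649) = 90 + 35649 = 35739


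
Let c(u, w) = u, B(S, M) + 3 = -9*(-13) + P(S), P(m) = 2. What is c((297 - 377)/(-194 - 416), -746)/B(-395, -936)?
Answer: 2/1769 ≈ 0.0011306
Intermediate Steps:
B(S, M) = 116 (B(S, M) = -3 + (-9*(-13) + 2) = -3 + (117 + 2) = -3 + 119 = 116)
c((297 - 377)/(-194 - 416), -746)/B(-395, -936) = ((297 - 377)/(-194 - 416))/116 = -80/(-610)*(1/116) = -80*(-1/610)*(1/116) = (8/61)*(1/116) = 2/1769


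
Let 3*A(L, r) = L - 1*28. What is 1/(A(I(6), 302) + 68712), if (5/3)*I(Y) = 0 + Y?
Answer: 15/1030558 ≈ 1.4555e-5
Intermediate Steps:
I(Y) = 3*Y/5 (I(Y) = 3*(0 + Y)/5 = 3*Y/5)
A(L, r) = -28/3 + L/3 (A(L, r) = (L - 1*28)/3 = (L - 28)/3 = (-28 + L)/3 = -28/3 + L/3)
1/(A(I(6), 302) + 68712) = 1/((-28/3 + ((3/5)*6)/3) + 68712) = 1/((-28/3 + (1/3)*(18/5)) + 68712) = 1/((-28/3 + 6/5) + 68712) = 1/(-122/15 + 68712) = 1/(1030558/15) = 15/1030558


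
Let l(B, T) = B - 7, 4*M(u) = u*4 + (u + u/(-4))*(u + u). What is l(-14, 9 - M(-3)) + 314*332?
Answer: 104227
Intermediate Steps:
M(u) = u + 3*u**2/8 (M(u) = (u*4 + (u + u/(-4))*(u + u))/4 = (4*u + (u + u*(-1/4))*(2*u))/4 = (4*u + (u - u/4)*(2*u))/4 = (4*u + (3*u/4)*(2*u))/4 = (4*u + 3*u**2/2)/4 = u + 3*u**2/8)
l(B, T) = -7 + B
l(-14, 9 - M(-3)) + 314*332 = (-7 - 14) + 314*332 = -21 + 104248 = 104227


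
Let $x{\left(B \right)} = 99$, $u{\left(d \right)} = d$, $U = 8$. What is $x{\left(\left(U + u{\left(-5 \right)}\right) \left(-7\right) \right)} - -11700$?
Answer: $11799$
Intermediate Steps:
$x{\left(\left(U + u{\left(-5 \right)}\right) \left(-7\right) \right)} - -11700 = 99 - -11700 = 99 + 11700 = 11799$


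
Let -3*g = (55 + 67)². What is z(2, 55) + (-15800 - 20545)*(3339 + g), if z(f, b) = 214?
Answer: 58963919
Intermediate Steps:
g = -14884/3 (g = -(55 + 67)²/3 = -⅓*122² = -⅓*14884 = -14884/3 ≈ -4961.3)
z(2, 55) + (-15800 - 20545)*(3339 + g) = 214 + (-15800 - 20545)*(3339 - 14884/3) = 214 - 36345*(-4867/3) = 214 + 58963705 = 58963919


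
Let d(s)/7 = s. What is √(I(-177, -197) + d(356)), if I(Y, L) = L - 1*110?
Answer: √2185 ≈ 46.744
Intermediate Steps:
I(Y, L) = -110 + L (I(Y, L) = L - 110 = -110 + L)
d(s) = 7*s
√(I(-177, -197) + d(356)) = √((-110 - 197) + 7*356) = √(-307 + 2492) = √2185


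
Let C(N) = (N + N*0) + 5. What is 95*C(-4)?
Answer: 95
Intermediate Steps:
C(N) = 5 + N (C(N) = (N + 0) + 5 = N + 5 = 5 + N)
95*C(-4) = 95*(5 - 4) = 95*1 = 95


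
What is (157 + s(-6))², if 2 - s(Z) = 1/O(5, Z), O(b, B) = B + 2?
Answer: 405769/16 ≈ 25361.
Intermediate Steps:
O(b, B) = 2 + B
s(Z) = 2 - 1/(2 + Z)
(157 + s(-6))² = (157 + (3 + 2*(-6))/(2 - 6))² = (157 + (3 - 12)/(-4))² = (157 - ¼*(-9))² = (157 + 9/4)² = (637/4)² = 405769/16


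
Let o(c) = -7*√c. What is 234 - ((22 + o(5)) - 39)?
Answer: 251 + 7*√5 ≈ 266.65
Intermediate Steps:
234 - ((22 + o(5)) - 39) = 234 - ((22 - 7*√5) - 39) = 234 - (-17 - 7*√5) = 234 + (17 + 7*√5) = 251 + 7*√5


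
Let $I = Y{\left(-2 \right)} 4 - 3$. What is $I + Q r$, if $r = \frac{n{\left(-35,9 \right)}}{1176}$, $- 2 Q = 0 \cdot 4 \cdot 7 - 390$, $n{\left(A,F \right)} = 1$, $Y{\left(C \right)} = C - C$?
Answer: $- \frac{1111}{392} \approx -2.8342$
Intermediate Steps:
$Y{\left(C \right)} = 0$
$I = -3$ ($I = 0 \cdot 4 - 3 = 0 - 3 = -3$)
$Q = 195$ ($Q = - \frac{0 \cdot 4 \cdot 7 - 390}{2} = - \frac{0 \cdot 7 - 390}{2} = - \frac{0 - 390}{2} = \left(- \frac{1}{2}\right) \left(-390\right) = 195$)
$r = \frac{1}{1176}$ ($r = 1 \cdot \frac{1}{1176} = \frac{1}{1176} \approx 0.00085034$)
$I + Q r = -3 + 195 \cdot \frac{1}{1176} = -3 + \frac{65}{392} = - \frac{1111}{392}$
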